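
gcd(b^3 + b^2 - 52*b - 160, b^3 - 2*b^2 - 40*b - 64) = b^2 - 4*b - 32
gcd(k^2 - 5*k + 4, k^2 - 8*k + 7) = k - 1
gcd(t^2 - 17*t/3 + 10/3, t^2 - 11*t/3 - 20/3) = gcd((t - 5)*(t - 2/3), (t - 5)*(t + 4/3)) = t - 5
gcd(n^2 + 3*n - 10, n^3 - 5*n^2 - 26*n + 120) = n + 5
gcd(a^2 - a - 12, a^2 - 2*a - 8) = a - 4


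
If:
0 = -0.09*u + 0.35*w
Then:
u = 3.88888888888889*w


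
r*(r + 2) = r^2 + 2*r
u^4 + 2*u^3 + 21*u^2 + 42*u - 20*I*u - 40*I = (u + 2)*(u - 4*I)*(u - I)*(u + 5*I)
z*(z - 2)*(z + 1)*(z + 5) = z^4 + 4*z^3 - 7*z^2 - 10*z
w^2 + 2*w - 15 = (w - 3)*(w + 5)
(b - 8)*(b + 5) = b^2 - 3*b - 40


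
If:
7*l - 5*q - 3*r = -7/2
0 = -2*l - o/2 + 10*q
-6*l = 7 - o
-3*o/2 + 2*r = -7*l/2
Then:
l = -56/15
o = -77/5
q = -91/60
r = -301/60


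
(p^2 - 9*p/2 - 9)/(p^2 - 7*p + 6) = (p + 3/2)/(p - 1)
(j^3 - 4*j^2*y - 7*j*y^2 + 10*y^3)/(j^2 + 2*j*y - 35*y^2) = (j^2 + j*y - 2*y^2)/(j + 7*y)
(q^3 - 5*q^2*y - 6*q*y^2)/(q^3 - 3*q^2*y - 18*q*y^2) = (q + y)/(q + 3*y)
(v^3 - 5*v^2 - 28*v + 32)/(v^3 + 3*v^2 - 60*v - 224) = (v - 1)/(v + 7)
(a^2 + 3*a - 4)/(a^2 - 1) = (a + 4)/(a + 1)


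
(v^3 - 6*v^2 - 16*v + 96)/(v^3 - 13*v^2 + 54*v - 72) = (v + 4)/(v - 3)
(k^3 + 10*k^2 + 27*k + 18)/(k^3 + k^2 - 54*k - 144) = (k + 1)/(k - 8)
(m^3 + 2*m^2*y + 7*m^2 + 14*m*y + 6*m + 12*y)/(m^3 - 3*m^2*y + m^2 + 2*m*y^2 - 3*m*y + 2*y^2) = (m^2 + 2*m*y + 6*m + 12*y)/(m^2 - 3*m*y + 2*y^2)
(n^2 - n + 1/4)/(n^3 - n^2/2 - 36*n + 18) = (n - 1/2)/(n^2 - 36)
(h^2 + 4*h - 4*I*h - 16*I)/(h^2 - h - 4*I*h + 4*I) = (h + 4)/(h - 1)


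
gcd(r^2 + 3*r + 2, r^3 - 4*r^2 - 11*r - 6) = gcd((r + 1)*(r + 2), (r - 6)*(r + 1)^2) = r + 1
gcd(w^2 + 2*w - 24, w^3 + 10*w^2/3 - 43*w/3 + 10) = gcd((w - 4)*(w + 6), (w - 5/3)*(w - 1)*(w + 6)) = w + 6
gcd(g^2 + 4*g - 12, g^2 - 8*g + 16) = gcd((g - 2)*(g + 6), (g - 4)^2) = 1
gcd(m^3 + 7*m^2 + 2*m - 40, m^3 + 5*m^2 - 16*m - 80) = m^2 + 9*m + 20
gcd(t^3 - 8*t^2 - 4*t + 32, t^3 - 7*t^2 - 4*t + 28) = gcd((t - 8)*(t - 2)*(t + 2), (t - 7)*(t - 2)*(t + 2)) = t^2 - 4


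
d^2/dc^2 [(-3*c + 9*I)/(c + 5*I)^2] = 6*(-c + 19*I)/(c + 5*I)^4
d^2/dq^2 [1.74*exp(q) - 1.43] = 1.74*exp(q)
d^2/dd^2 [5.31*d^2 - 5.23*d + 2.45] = 10.6200000000000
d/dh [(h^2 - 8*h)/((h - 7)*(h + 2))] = (3*h^2 - 28*h + 112)/(h^4 - 10*h^3 - 3*h^2 + 140*h + 196)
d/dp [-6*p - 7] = -6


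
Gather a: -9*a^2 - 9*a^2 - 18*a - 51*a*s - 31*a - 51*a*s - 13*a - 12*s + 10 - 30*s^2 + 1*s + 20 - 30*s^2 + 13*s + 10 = -18*a^2 + a*(-102*s - 62) - 60*s^2 + 2*s + 40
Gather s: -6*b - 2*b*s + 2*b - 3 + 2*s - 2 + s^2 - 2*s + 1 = -2*b*s - 4*b + s^2 - 4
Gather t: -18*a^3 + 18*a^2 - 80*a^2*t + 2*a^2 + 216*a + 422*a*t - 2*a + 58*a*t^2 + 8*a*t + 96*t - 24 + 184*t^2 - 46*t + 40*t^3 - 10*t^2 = -18*a^3 + 20*a^2 + 214*a + 40*t^3 + t^2*(58*a + 174) + t*(-80*a^2 + 430*a + 50) - 24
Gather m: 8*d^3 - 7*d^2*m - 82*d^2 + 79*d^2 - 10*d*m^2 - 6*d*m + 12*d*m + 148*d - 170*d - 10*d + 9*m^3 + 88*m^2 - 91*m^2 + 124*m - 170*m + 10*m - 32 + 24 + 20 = 8*d^3 - 3*d^2 - 32*d + 9*m^3 + m^2*(-10*d - 3) + m*(-7*d^2 + 6*d - 36) + 12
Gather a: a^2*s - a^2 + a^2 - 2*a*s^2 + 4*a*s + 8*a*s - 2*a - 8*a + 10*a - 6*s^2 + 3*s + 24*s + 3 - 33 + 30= a^2*s + a*(-2*s^2 + 12*s) - 6*s^2 + 27*s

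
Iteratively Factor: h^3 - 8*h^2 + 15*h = (h - 3)*(h^2 - 5*h) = (h - 5)*(h - 3)*(h)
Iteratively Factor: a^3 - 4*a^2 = (a)*(a^2 - 4*a) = a^2*(a - 4)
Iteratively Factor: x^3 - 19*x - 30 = (x + 3)*(x^2 - 3*x - 10) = (x + 2)*(x + 3)*(x - 5)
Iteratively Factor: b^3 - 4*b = (b + 2)*(b^2 - 2*b) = (b - 2)*(b + 2)*(b)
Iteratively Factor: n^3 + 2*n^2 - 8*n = (n - 2)*(n^2 + 4*n) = (n - 2)*(n + 4)*(n)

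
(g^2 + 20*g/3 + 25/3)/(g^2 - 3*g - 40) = (g + 5/3)/(g - 8)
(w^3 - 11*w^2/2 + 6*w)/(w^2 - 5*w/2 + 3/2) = w*(w - 4)/(w - 1)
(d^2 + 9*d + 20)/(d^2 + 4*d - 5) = (d + 4)/(d - 1)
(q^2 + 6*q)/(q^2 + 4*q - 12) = q/(q - 2)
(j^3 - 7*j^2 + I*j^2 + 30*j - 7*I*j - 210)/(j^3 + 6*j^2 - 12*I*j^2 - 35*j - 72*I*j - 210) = (j^2 + j*(-7 + 6*I) - 42*I)/(j^2 + j*(6 - 7*I) - 42*I)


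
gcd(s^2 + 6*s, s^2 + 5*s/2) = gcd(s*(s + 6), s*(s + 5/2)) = s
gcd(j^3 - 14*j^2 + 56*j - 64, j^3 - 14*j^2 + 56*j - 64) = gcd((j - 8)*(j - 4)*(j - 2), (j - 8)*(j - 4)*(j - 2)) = j^3 - 14*j^2 + 56*j - 64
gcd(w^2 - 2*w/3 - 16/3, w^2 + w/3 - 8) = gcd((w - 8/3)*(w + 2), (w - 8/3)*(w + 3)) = w - 8/3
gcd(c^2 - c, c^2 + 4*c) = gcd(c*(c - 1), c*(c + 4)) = c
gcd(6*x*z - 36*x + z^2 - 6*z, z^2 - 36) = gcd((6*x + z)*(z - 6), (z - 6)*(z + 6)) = z - 6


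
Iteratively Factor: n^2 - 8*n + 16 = (n - 4)*(n - 4)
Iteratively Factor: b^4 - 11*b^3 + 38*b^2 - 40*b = (b - 4)*(b^3 - 7*b^2 + 10*b) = b*(b - 4)*(b^2 - 7*b + 10) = b*(b - 4)*(b - 2)*(b - 5)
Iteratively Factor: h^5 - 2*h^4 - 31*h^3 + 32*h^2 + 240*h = (h + 3)*(h^4 - 5*h^3 - 16*h^2 + 80*h) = (h - 5)*(h + 3)*(h^3 - 16*h) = h*(h - 5)*(h + 3)*(h^2 - 16) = h*(h - 5)*(h - 4)*(h + 3)*(h + 4)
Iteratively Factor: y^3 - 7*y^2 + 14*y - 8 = (y - 2)*(y^2 - 5*y + 4) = (y - 4)*(y - 2)*(y - 1)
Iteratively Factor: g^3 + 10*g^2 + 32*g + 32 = (g + 4)*(g^2 + 6*g + 8) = (g + 4)^2*(g + 2)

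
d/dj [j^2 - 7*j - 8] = 2*j - 7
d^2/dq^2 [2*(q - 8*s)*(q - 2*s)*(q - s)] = 12*q - 44*s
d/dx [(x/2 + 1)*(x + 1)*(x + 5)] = 3*x^2/2 + 8*x + 17/2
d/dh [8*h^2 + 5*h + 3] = 16*h + 5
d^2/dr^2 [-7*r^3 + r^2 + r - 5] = 2 - 42*r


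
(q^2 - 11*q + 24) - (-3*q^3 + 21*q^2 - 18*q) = 3*q^3 - 20*q^2 + 7*q + 24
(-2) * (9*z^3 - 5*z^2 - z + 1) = -18*z^3 + 10*z^2 + 2*z - 2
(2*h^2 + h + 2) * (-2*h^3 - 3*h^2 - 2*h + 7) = -4*h^5 - 8*h^4 - 11*h^3 + 6*h^2 + 3*h + 14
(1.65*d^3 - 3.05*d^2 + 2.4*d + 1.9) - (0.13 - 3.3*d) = 1.65*d^3 - 3.05*d^2 + 5.7*d + 1.77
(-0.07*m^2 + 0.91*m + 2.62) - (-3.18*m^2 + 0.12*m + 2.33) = 3.11*m^2 + 0.79*m + 0.29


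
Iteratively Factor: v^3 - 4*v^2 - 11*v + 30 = (v + 3)*(v^2 - 7*v + 10) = (v - 2)*(v + 3)*(v - 5)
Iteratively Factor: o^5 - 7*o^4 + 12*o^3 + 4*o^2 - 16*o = (o - 2)*(o^4 - 5*o^3 + 2*o^2 + 8*o) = (o - 2)^2*(o^3 - 3*o^2 - 4*o) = (o - 4)*(o - 2)^2*(o^2 + o) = (o - 4)*(o - 2)^2*(o + 1)*(o)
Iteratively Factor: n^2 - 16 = (n + 4)*(n - 4)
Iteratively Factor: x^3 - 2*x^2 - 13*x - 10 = (x + 2)*(x^2 - 4*x - 5) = (x - 5)*(x + 2)*(x + 1)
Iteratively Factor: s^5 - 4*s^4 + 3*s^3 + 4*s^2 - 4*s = (s - 2)*(s^4 - 2*s^3 - s^2 + 2*s) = (s - 2)*(s - 1)*(s^3 - s^2 - 2*s) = (s - 2)^2*(s - 1)*(s^2 + s) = s*(s - 2)^2*(s - 1)*(s + 1)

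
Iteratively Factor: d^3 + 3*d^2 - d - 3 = (d + 3)*(d^2 - 1) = (d - 1)*(d + 3)*(d + 1)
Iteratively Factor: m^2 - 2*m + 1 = (m - 1)*(m - 1)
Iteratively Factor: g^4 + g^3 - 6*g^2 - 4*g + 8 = (g + 2)*(g^3 - g^2 - 4*g + 4) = (g - 1)*(g + 2)*(g^2 - 4) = (g - 1)*(g + 2)^2*(g - 2)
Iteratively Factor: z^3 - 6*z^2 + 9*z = (z - 3)*(z^2 - 3*z) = (z - 3)^2*(z)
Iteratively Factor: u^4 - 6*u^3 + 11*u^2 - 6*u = (u - 1)*(u^3 - 5*u^2 + 6*u) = u*(u - 1)*(u^2 - 5*u + 6) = u*(u - 2)*(u - 1)*(u - 3)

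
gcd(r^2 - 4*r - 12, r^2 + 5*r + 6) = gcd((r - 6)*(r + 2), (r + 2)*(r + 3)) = r + 2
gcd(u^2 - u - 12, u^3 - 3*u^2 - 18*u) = u + 3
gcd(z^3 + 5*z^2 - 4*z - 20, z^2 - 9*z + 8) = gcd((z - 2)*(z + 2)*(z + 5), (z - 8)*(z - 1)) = 1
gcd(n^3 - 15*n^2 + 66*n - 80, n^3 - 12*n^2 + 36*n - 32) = n^2 - 10*n + 16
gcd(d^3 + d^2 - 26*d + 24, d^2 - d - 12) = d - 4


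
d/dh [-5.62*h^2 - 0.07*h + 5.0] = -11.24*h - 0.07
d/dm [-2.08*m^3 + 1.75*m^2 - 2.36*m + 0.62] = -6.24*m^2 + 3.5*m - 2.36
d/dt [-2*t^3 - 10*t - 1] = -6*t^2 - 10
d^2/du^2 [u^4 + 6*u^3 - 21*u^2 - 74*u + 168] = 12*u^2 + 36*u - 42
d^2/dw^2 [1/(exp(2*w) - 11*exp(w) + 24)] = ((11 - 4*exp(w))*(exp(2*w) - 11*exp(w) + 24) + 2*(2*exp(w) - 11)^2*exp(w))*exp(w)/(exp(2*w) - 11*exp(w) + 24)^3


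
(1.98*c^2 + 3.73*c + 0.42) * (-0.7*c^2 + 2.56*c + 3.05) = -1.386*c^4 + 2.4578*c^3 + 15.2938*c^2 + 12.4517*c + 1.281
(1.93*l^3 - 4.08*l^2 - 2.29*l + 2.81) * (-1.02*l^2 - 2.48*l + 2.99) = -1.9686*l^5 - 0.6248*l^4 + 18.2249*l^3 - 9.3862*l^2 - 13.8159*l + 8.4019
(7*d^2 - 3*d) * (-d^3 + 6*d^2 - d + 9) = -7*d^5 + 45*d^4 - 25*d^3 + 66*d^2 - 27*d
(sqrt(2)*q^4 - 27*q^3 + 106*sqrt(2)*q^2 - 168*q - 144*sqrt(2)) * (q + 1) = sqrt(2)*q^5 - 27*q^4 + sqrt(2)*q^4 - 27*q^3 + 106*sqrt(2)*q^3 - 168*q^2 + 106*sqrt(2)*q^2 - 144*sqrt(2)*q - 168*q - 144*sqrt(2)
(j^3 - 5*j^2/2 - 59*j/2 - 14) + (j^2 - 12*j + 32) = j^3 - 3*j^2/2 - 83*j/2 + 18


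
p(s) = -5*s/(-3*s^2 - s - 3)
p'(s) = -5*s*(6*s + 1)/(-3*s^2 - s - 3)^2 - 5/(-3*s^2 - s - 3) = 15*(1 - s^2)/(9*s^4 + 6*s^3 + 19*s^2 + 6*s + 9)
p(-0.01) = -0.02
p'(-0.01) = 1.68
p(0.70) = 0.68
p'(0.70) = 0.29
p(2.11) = 0.57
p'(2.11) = -0.15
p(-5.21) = -0.33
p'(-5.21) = -0.06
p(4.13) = 0.35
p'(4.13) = -0.07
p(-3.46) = -0.49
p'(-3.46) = -0.13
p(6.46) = 0.24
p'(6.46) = -0.03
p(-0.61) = -0.87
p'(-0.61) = 0.77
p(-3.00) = -0.56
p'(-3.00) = -0.16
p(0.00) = 0.00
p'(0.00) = 1.67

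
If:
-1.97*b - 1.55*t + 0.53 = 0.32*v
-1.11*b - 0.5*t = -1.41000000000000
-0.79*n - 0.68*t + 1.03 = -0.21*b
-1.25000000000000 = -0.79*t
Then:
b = 0.56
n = 0.09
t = 1.58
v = -9.44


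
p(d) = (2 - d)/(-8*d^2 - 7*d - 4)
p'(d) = (2 - d)*(16*d + 7)/(-8*d^2 - 7*d - 4)^2 - 1/(-8*d^2 - 7*d - 4) = (8*d^2 + 7*d - (d - 2)*(16*d + 7) + 4)/(8*d^2 + 7*d + 4)^2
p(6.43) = 0.01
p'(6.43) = -0.00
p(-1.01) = -0.59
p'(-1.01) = -0.87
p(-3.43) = -0.07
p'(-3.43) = -0.03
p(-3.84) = -0.06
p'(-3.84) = -0.02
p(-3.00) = -0.09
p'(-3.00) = -0.05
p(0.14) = -0.36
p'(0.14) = 0.85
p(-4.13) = -0.05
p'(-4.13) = -0.02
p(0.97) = -0.06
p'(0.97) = 0.12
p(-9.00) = -0.02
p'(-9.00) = 0.00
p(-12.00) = -0.01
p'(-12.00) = 0.00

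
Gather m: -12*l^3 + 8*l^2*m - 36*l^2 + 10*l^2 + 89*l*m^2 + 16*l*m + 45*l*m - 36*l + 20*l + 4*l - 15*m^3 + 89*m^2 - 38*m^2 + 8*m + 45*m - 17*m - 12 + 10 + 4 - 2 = -12*l^3 - 26*l^2 - 12*l - 15*m^3 + m^2*(89*l + 51) + m*(8*l^2 + 61*l + 36)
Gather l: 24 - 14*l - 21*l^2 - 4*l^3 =-4*l^3 - 21*l^2 - 14*l + 24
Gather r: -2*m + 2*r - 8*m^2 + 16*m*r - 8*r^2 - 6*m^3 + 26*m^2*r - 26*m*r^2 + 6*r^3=-6*m^3 - 8*m^2 - 2*m + 6*r^3 + r^2*(-26*m - 8) + r*(26*m^2 + 16*m + 2)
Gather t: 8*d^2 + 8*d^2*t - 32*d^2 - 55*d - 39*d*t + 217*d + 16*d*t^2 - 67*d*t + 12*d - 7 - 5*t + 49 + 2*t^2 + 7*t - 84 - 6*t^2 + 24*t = -24*d^2 + 174*d + t^2*(16*d - 4) + t*(8*d^2 - 106*d + 26) - 42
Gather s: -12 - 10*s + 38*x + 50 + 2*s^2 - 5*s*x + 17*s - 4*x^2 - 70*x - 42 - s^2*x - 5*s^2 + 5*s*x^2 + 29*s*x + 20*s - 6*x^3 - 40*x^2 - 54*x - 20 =s^2*(-x - 3) + s*(5*x^2 + 24*x + 27) - 6*x^3 - 44*x^2 - 86*x - 24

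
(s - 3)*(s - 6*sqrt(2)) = s^2 - 6*sqrt(2)*s - 3*s + 18*sqrt(2)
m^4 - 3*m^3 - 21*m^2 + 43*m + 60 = (m - 5)*(m - 3)*(m + 1)*(m + 4)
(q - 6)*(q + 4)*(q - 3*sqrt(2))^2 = q^4 - 6*sqrt(2)*q^3 - 2*q^3 - 6*q^2 + 12*sqrt(2)*q^2 - 36*q + 144*sqrt(2)*q - 432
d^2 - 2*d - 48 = (d - 8)*(d + 6)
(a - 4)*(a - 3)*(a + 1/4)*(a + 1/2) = a^4 - 25*a^3/4 + 55*a^2/8 + 65*a/8 + 3/2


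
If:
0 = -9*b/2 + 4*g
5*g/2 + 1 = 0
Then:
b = -16/45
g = -2/5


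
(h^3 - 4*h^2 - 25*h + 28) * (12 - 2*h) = -2*h^4 + 20*h^3 + 2*h^2 - 356*h + 336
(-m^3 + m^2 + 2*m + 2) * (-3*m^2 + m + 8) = 3*m^5 - 4*m^4 - 13*m^3 + 4*m^2 + 18*m + 16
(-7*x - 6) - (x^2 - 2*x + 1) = -x^2 - 5*x - 7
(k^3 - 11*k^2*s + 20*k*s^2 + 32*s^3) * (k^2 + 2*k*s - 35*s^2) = k^5 - 9*k^4*s - 37*k^3*s^2 + 457*k^2*s^3 - 636*k*s^4 - 1120*s^5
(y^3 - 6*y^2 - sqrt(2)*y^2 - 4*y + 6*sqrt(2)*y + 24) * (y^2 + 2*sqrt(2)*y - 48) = y^5 - 6*y^4 + sqrt(2)*y^4 - 56*y^3 - 6*sqrt(2)*y^3 + 40*sqrt(2)*y^2 + 336*y^2 - 240*sqrt(2)*y + 192*y - 1152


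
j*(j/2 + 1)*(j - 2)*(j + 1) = j^4/2 + j^3/2 - 2*j^2 - 2*j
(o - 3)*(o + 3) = o^2 - 9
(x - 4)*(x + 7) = x^2 + 3*x - 28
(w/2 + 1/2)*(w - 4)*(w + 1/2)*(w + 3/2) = w^4/2 - w^3/2 - 37*w^2/8 - 41*w/8 - 3/2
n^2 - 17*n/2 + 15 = (n - 6)*(n - 5/2)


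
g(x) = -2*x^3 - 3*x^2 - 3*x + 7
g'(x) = -6*x^2 - 6*x - 3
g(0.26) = 5.98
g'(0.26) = -4.97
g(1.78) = -19.12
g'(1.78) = -32.69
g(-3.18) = 50.52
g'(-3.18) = -44.59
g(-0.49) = 7.98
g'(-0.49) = -1.50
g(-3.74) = 80.88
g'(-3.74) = -64.49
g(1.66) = -15.40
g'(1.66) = -29.49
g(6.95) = -830.16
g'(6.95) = -334.52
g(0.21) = 6.22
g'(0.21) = -4.52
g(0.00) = 7.00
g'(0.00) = -3.00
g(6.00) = -551.00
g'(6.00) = -255.00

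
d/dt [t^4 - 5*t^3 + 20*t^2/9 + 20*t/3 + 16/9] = 4*t^3 - 15*t^2 + 40*t/9 + 20/3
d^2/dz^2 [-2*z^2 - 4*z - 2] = -4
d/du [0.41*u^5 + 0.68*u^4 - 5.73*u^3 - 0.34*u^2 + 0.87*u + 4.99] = 2.05*u^4 + 2.72*u^3 - 17.19*u^2 - 0.68*u + 0.87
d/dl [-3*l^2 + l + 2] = 1 - 6*l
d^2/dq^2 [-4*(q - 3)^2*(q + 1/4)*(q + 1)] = -48*q^2 + 114*q - 14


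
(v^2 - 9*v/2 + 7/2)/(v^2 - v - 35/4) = 2*(v - 1)/(2*v + 5)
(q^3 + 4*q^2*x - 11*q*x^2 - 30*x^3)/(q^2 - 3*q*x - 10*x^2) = (-q^2 - 2*q*x + 15*x^2)/(-q + 5*x)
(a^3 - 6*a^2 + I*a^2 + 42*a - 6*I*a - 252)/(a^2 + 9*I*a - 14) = (a^2 - 6*a*(1 + I) + 36*I)/(a + 2*I)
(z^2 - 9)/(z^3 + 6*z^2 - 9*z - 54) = 1/(z + 6)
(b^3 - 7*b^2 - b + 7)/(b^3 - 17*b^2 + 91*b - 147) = (b^2 - 1)/(b^2 - 10*b + 21)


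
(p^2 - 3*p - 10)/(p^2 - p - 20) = (p + 2)/(p + 4)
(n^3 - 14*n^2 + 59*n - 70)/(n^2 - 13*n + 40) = (n^2 - 9*n + 14)/(n - 8)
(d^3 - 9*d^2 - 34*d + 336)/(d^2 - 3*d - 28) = (d^2 - 2*d - 48)/(d + 4)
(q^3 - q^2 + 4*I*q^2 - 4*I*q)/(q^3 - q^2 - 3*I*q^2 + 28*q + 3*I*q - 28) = q/(q - 7*I)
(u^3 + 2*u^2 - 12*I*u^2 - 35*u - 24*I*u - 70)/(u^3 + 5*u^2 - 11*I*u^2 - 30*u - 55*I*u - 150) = (u^2 + u*(2 - 7*I) - 14*I)/(u^2 + u*(5 - 6*I) - 30*I)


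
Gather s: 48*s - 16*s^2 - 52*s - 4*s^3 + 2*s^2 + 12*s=-4*s^3 - 14*s^2 + 8*s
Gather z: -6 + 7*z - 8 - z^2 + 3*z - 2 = -z^2 + 10*z - 16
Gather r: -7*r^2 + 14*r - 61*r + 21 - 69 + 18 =-7*r^2 - 47*r - 30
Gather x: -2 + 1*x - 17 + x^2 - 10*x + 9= x^2 - 9*x - 10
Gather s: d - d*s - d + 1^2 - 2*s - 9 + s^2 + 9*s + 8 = s^2 + s*(7 - d)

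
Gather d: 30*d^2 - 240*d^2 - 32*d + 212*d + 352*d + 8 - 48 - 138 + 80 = -210*d^2 + 532*d - 98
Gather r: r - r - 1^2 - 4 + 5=0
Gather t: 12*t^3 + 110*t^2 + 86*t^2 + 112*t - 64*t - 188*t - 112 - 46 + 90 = 12*t^3 + 196*t^2 - 140*t - 68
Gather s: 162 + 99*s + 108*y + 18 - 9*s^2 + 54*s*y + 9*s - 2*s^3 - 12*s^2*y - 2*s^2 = -2*s^3 + s^2*(-12*y - 11) + s*(54*y + 108) + 108*y + 180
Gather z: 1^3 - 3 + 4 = 2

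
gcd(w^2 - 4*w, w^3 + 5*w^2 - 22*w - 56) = w - 4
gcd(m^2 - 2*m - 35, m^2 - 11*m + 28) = m - 7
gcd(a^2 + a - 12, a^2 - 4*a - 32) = a + 4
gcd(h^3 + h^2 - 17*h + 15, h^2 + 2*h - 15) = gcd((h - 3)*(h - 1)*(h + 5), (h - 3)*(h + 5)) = h^2 + 2*h - 15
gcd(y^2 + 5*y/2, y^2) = y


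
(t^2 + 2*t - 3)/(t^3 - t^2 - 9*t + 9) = 1/(t - 3)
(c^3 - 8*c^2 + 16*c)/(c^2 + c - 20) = c*(c - 4)/(c + 5)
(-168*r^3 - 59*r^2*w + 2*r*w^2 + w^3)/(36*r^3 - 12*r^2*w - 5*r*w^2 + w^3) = (-56*r^2 - r*w + w^2)/(12*r^2 - 8*r*w + w^2)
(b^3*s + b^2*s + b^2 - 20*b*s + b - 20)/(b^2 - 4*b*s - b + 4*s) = (b^3*s + b^2*s + b^2 - 20*b*s + b - 20)/(b^2 - 4*b*s - b + 4*s)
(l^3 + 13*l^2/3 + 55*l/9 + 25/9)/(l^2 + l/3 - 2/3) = (9*l^2 + 30*l + 25)/(3*(3*l - 2))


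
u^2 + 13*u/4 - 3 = (u - 3/4)*(u + 4)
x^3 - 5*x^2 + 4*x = x*(x - 4)*(x - 1)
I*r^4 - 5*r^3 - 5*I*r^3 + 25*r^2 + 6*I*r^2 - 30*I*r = r*(r - 5)*(r + 6*I)*(I*r + 1)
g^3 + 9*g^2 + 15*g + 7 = (g + 1)^2*(g + 7)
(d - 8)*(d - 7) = d^2 - 15*d + 56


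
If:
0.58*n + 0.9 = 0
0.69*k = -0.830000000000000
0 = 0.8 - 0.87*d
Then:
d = 0.92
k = -1.20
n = -1.55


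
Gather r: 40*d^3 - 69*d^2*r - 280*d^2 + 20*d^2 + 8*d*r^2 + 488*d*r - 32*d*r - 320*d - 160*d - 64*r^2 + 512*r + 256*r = 40*d^3 - 260*d^2 - 480*d + r^2*(8*d - 64) + r*(-69*d^2 + 456*d + 768)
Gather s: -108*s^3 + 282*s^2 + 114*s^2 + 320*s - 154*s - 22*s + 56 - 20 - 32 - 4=-108*s^3 + 396*s^2 + 144*s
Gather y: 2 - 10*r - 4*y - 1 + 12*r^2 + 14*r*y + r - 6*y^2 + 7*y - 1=12*r^2 - 9*r - 6*y^2 + y*(14*r + 3)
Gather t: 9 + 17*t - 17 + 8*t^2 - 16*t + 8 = 8*t^2 + t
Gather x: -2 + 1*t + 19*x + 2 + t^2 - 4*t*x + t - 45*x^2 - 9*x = t^2 + 2*t - 45*x^2 + x*(10 - 4*t)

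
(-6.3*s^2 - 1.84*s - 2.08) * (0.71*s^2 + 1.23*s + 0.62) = -4.473*s^4 - 9.0554*s^3 - 7.646*s^2 - 3.6992*s - 1.2896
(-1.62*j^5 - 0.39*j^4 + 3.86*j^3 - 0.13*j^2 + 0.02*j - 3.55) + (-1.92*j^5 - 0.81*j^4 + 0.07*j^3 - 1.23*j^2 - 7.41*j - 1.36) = -3.54*j^5 - 1.2*j^4 + 3.93*j^3 - 1.36*j^2 - 7.39*j - 4.91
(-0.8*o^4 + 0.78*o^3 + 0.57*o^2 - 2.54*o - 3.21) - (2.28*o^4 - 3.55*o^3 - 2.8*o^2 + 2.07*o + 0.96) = -3.08*o^4 + 4.33*o^3 + 3.37*o^2 - 4.61*o - 4.17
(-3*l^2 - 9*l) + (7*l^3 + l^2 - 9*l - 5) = 7*l^3 - 2*l^2 - 18*l - 5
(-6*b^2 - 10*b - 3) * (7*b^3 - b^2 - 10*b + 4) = -42*b^5 - 64*b^4 + 49*b^3 + 79*b^2 - 10*b - 12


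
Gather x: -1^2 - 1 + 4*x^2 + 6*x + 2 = 4*x^2 + 6*x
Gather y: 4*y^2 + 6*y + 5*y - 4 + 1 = 4*y^2 + 11*y - 3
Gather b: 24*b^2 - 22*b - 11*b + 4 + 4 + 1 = 24*b^2 - 33*b + 9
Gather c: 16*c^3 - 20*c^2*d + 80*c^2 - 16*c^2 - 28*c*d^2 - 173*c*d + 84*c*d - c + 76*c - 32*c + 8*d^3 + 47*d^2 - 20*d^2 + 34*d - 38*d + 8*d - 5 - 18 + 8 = 16*c^3 + c^2*(64 - 20*d) + c*(-28*d^2 - 89*d + 43) + 8*d^3 + 27*d^2 + 4*d - 15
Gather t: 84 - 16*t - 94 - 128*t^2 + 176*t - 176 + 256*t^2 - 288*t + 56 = 128*t^2 - 128*t - 130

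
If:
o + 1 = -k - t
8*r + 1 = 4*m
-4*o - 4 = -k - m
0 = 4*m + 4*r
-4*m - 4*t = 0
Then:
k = 1/20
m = 1/12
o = -29/30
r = -1/12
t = -1/12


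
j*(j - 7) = j^2 - 7*j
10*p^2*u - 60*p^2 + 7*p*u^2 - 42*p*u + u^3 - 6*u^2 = (2*p + u)*(5*p + u)*(u - 6)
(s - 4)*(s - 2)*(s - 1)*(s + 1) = s^4 - 6*s^3 + 7*s^2 + 6*s - 8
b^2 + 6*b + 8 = (b + 2)*(b + 4)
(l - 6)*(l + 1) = l^2 - 5*l - 6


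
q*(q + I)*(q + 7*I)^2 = q^4 + 15*I*q^3 - 63*q^2 - 49*I*q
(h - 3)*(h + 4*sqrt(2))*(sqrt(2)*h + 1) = sqrt(2)*h^3 - 3*sqrt(2)*h^2 + 9*h^2 - 27*h + 4*sqrt(2)*h - 12*sqrt(2)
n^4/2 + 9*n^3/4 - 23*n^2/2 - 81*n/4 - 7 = (n/2 + 1/2)*(n - 4)*(n + 1/2)*(n + 7)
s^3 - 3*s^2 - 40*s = s*(s - 8)*(s + 5)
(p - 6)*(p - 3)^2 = p^3 - 12*p^2 + 45*p - 54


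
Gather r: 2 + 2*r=2*r + 2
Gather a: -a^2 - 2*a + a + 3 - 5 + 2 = -a^2 - a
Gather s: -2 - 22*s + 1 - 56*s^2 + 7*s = -56*s^2 - 15*s - 1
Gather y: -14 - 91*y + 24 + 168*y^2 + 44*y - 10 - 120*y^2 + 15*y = 48*y^2 - 32*y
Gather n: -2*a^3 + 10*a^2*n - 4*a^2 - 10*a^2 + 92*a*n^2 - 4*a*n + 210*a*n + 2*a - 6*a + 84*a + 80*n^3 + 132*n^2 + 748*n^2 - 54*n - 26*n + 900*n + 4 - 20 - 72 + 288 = -2*a^3 - 14*a^2 + 80*a + 80*n^3 + n^2*(92*a + 880) + n*(10*a^2 + 206*a + 820) + 200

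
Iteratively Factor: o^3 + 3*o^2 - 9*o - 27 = (o + 3)*(o^2 - 9) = (o + 3)^2*(o - 3)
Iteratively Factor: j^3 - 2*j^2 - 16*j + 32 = (j - 2)*(j^2 - 16) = (j - 4)*(j - 2)*(j + 4)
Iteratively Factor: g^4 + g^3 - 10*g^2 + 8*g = (g - 2)*(g^3 + 3*g^2 - 4*g) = (g - 2)*(g - 1)*(g^2 + 4*g) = g*(g - 2)*(g - 1)*(g + 4)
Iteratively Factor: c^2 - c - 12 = (c + 3)*(c - 4)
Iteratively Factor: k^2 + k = (k)*(k + 1)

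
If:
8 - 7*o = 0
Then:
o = 8/7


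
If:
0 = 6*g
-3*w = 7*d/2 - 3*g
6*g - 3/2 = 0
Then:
No Solution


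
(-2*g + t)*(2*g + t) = -4*g^2 + t^2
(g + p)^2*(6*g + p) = 6*g^3 + 13*g^2*p + 8*g*p^2 + p^3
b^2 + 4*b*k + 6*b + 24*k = (b + 6)*(b + 4*k)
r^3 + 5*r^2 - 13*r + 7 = (r - 1)^2*(r + 7)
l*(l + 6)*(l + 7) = l^3 + 13*l^2 + 42*l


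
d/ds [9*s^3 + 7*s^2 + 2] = s*(27*s + 14)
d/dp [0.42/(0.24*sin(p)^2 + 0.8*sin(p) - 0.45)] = -(0.2016*sin(p) + 0.336)*cos(p)/(0.24*sin(p)^2 + 0.8*sin(p) - 0.45)^2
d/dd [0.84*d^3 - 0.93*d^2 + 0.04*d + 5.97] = 2.52*d^2 - 1.86*d + 0.04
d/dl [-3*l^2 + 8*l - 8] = 8 - 6*l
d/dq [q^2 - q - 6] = 2*q - 1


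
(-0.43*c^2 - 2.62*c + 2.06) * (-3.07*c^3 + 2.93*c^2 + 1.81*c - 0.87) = 1.3201*c^5 + 6.7835*c^4 - 14.7791*c^3 + 1.6677*c^2 + 6.008*c - 1.7922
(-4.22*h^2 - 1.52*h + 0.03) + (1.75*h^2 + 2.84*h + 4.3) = -2.47*h^2 + 1.32*h + 4.33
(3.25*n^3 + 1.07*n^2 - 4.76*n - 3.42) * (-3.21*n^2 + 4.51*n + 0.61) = -10.4325*n^5 + 11.2228*n^4 + 22.0878*n^3 - 9.8367*n^2 - 18.3278*n - 2.0862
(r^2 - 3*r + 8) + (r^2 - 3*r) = 2*r^2 - 6*r + 8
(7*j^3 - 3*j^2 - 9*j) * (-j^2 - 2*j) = -7*j^5 - 11*j^4 + 15*j^3 + 18*j^2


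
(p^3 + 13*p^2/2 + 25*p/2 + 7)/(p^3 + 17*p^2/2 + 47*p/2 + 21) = (p + 1)/(p + 3)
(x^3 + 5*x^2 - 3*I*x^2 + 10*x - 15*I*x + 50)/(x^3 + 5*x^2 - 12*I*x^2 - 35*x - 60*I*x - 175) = (x + 2*I)/(x - 7*I)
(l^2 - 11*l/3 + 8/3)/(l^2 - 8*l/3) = (l - 1)/l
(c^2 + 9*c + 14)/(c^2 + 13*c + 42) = (c + 2)/(c + 6)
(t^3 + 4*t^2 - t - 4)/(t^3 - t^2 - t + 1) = (t + 4)/(t - 1)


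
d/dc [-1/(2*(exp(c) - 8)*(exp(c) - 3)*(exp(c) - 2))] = ((exp(c) - 8)*(exp(c) - 3) + (exp(c) - 8)*(exp(c) - 2) + (exp(c) - 3)*(exp(c) - 2))*exp(c)/(2*(exp(c) - 8)^2*(exp(c) - 3)^2*(exp(c) - 2)^2)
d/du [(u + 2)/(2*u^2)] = (-u - 4)/(2*u^3)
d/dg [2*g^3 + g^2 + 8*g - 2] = 6*g^2 + 2*g + 8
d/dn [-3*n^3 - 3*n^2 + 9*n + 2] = -9*n^2 - 6*n + 9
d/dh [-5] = 0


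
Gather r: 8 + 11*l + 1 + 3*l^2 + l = 3*l^2 + 12*l + 9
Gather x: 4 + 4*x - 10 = 4*x - 6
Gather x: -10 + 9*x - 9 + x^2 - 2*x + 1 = x^2 + 7*x - 18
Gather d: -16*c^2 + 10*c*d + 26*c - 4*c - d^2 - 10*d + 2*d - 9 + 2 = -16*c^2 + 22*c - d^2 + d*(10*c - 8) - 7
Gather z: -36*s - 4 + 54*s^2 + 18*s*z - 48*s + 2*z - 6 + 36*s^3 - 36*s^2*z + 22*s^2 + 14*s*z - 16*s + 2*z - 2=36*s^3 + 76*s^2 - 100*s + z*(-36*s^2 + 32*s + 4) - 12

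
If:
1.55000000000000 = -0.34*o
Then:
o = -4.56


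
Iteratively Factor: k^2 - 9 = (k + 3)*(k - 3)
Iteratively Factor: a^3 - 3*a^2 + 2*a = (a)*(a^2 - 3*a + 2) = a*(a - 1)*(a - 2)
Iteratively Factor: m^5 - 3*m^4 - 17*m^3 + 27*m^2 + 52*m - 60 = (m + 3)*(m^4 - 6*m^3 + m^2 + 24*m - 20) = (m - 2)*(m + 3)*(m^3 - 4*m^2 - 7*m + 10) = (m - 5)*(m - 2)*(m + 3)*(m^2 + m - 2) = (m - 5)*(m - 2)*(m + 2)*(m + 3)*(m - 1)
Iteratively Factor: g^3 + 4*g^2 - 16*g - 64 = (g + 4)*(g^2 - 16) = (g - 4)*(g + 4)*(g + 4)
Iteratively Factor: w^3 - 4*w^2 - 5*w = (w - 5)*(w^2 + w) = (w - 5)*(w + 1)*(w)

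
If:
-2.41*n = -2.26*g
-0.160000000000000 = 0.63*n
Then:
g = -0.27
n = -0.25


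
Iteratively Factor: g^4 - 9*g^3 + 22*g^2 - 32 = (g - 2)*(g^3 - 7*g^2 + 8*g + 16) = (g - 4)*(g - 2)*(g^2 - 3*g - 4) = (g - 4)^2*(g - 2)*(g + 1)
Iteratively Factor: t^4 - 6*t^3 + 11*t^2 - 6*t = (t - 2)*(t^3 - 4*t^2 + 3*t) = (t - 2)*(t - 1)*(t^2 - 3*t) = t*(t - 2)*(t - 1)*(t - 3)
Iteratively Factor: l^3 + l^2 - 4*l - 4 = (l - 2)*(l^2 + 3*l + 2) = (l - 2)*(l + 1)*(l + 2)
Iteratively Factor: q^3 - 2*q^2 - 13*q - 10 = (q + 2)*(q^2 - 4*q - 5) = (q + 1)*(q + 2)*(q - 5)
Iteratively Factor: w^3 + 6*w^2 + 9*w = (w + 3)*(w^2 + 3*w) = w*(w + 3)*(w + 3)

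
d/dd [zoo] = 0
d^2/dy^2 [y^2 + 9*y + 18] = 2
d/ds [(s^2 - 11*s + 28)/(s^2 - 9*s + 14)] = 2/(s^2 - 4*s + 4)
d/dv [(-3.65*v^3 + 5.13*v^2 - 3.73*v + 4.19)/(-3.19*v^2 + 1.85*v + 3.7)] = (11.6435*v^4 - 13.505*v^3 - 42.9232*v^2 + 64.6942*v - 21.5525)/(10.1761*v^4 - 11.803*v^3 - 20.1835*v^2 + 13.69*v + 13.69)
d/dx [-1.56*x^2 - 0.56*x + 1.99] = -3.12*x - 0.56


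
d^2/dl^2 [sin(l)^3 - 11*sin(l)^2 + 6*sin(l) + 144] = -9*sin(l)^3 + 44*sin(l)^2 - 22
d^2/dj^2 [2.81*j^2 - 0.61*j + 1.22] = 5.62000000000000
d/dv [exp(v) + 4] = exp(v)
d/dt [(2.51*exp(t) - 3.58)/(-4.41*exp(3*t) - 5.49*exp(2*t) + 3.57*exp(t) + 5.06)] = (22.1382*exp(3*t) - 33.5835*exp(2*t) - 39.3084*exp(t) + 25.4812)*exp(t)/(19.4481*exp(6*t) + 48.4218*exp(5*t) - 1.3473*exp(4*t) - 83.8278*exp(3*t) - 42.8139*exp(2*t) + 36.1284*exp(t) + 25.6036)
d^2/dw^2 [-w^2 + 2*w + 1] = -2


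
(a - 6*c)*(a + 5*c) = a^2 - a*c - 30*c^2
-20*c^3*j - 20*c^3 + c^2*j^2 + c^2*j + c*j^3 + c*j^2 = (-4*c + j)*(5*c + j)*(c*j + c)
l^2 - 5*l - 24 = (l - 8)*(l + 3)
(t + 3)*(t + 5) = t^2 + 8*t + 15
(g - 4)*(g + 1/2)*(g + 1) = g^3 - 5*g^2/2 - 11*g/2 - 2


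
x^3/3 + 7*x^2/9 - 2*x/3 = x*(x/3 + 1)*(x - 2/3)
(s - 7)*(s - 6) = s^2 - 13*s + 42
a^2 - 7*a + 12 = (a - 4)*(a - 3)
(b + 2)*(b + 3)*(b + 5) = b^3 + 10*b^2 + 31*b + 30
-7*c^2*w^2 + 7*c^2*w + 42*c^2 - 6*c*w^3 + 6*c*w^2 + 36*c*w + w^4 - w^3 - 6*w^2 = (-7*c + w)*(c + w)*(w - 3)*(w + 2)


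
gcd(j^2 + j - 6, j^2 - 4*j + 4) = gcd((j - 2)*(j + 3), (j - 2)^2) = j - 2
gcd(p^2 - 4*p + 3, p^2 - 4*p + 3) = p^2 - 4*p + 3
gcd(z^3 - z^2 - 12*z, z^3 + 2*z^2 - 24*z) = z^2 - 4*z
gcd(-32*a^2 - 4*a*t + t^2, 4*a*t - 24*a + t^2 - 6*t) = 4*a + t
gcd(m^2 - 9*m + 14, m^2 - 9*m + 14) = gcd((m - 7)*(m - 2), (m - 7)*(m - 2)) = m^2 - 9*m + 14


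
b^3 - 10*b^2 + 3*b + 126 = (b - 7)*(b - 6)*(b + 3)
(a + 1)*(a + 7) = a^2 + 8*a + 7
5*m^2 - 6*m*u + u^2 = (-5*m + u)*(-m + u)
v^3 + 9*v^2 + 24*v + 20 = (v + 2)^2*(v + 5)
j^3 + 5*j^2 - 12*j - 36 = (j - 3)*(j + 2)*(j + 6)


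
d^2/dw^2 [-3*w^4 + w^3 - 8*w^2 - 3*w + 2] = -36*w^2 + 6*w - 16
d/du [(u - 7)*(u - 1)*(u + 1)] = 3*u^2 - 14*u - 1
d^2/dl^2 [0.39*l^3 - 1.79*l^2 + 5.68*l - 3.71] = 2.34*l - 3.58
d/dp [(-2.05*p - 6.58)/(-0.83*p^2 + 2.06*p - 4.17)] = (-1.7015*p^2 - 10.9228*p + 22.1033)/(0.6889*p^4 - 3.4196*p^3 + 11.1658*p^2 - 17.1804*p + 17.3889)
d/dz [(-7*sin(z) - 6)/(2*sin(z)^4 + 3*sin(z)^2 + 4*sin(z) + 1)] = (42*(1 - cos(z)^2)^2 + 72*sin(z) - 12*sin(3*z) - 21*cos(z)^2 + 38)*cos(z)/(2*(1 - cos(z)^2)^2 + 4*sin(z) - 3*cos(z)^2 + 4)^2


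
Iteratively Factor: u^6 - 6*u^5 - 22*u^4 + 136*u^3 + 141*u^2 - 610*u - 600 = (u + 4)*(u^5 - 10*u^4 + 18*u^3 + 64*u^2 - 115*u - 150) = (u - 3)*(u + 4)*(u^4 - 7*u^3 - 3*u^2 + 55*u + 50) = (u - 5)*(u - 3)*(u + 4)*(u^3 - 2*u^2 - 13*u - 10) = (u - 5)^2*(u - 3)*(u + 4)*(u^2 + 3*u + 2) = (u - 5)^2*(u - 3)*(u + 1)*(u + 4)*(u + 2)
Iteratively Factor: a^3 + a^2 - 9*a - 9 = (a + 3)*(a^2 - 2*a - 3) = (a + 1)*(a + 3)*(a - 3)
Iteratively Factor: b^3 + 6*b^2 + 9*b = (b)*(b^2 + 6*b + 9) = b*(b + 3)*(b + 3)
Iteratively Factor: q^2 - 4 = (q + 2)*(q - 2)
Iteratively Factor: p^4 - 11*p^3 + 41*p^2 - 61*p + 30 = (p - 2)*(p^3 - 9*p^2 + 23*p - 15) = (p - 3)*(p - 2)*(p^2 - 6*p + 5) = (p - 3)*(p - 2)*(p - 1)*(p - 5)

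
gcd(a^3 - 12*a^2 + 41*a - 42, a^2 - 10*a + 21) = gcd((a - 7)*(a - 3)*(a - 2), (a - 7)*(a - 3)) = a^2 - 10*a + 21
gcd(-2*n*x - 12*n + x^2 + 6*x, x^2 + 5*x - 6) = x + 6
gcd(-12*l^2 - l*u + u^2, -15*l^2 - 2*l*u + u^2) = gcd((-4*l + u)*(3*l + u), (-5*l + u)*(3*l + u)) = 3*l + u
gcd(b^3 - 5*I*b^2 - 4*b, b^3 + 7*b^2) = b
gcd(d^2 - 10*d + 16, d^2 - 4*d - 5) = 1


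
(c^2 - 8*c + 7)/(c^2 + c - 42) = (c^2 - 8*c + 7)/(c^2 + c - 42)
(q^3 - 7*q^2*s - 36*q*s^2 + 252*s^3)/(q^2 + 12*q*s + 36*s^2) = (q^2 - 13*q*s + 42*s^2)/(q + 6*s)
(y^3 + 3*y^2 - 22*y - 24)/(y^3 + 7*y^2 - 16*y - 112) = (y^2 + 7*y + 6)/(y^2 + 11*y + 28)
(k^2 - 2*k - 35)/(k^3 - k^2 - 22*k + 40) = (k - 7)/(k^2 - 6*k + 8)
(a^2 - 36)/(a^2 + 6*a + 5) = (a^2 - 36)/(a^2 + 6*a + 5)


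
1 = 1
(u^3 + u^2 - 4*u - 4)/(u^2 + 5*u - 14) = (u^2 + 3*u + 2)/(u + 7)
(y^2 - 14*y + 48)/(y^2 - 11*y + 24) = (y - 6)/(y - 3)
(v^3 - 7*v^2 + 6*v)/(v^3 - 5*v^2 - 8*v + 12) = v/(v + 2)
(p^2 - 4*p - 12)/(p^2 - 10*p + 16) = (p^2 - 4*p - 12)/(p^2 - 10*p + 16)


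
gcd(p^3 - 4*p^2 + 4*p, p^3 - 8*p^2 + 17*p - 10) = p - 2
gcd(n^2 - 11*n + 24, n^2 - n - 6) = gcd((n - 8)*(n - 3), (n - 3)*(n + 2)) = n - 3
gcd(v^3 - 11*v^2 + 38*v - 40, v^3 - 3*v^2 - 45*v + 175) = v - 5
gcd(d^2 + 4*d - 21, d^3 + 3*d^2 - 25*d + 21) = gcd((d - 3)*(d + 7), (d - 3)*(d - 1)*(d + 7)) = d^2 + 4*d - 21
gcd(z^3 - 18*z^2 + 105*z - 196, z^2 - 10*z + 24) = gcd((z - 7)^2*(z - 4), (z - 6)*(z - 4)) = z - 4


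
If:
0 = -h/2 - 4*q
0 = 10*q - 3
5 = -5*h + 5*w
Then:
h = -12/5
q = 3/10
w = -7/5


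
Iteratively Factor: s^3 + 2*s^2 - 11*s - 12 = (s - 3)*(s^2 + 5*s + 4) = (s - 3)*(s + 4)*(s + 1)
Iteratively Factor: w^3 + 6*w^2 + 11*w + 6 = (w + 2)*(w^2 + 4*w + 3) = (w + 2)*(w + 3)*(w + 1)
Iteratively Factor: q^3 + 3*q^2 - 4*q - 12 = (q - 2)*(q^2 + 5*q + 6) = (q - 2)*(q + 2)*(q + 3)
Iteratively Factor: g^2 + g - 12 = (g + 4)*(g - 3)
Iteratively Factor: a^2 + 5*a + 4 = (a + 1)*(a + 4)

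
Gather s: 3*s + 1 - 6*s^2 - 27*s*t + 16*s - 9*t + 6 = -6*s^2 + s*(19 - 27*t) - 9*t + 7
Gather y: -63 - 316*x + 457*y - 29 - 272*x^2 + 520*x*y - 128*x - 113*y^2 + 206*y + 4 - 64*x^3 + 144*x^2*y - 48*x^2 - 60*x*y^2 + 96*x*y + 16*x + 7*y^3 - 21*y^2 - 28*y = -64*x^3 - 320*x^2 - 428*x + 7*y^3 + y^2*(-60*x - 134) + y*(144*x^2 + 616*x + 635) - 88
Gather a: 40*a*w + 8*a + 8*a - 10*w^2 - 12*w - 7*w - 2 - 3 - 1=a*(40*w + 16) - 10*w^2 - 19*w - 6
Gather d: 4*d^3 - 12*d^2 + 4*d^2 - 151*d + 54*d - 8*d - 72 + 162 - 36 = 4*d^3 - 8*d^2 - 105*d + 54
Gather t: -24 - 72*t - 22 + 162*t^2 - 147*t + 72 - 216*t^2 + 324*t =-54*t^2 + 105*t + 26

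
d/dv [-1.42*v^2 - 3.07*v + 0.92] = -2.84*v - 3.07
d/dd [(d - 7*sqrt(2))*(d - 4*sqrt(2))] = 2*d - 11*sqrt(2)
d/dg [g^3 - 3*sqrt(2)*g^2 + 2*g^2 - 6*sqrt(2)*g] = 3*g^2 - 6*sqrt(2)*g + 4*g - 6*sqrt(2)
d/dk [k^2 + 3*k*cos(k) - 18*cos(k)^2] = -3*k*sin(k) + 2*k + 18*sin(2*k) + 3*cos(k)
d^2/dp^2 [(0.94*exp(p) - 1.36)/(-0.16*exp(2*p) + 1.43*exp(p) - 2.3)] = (-0.024064*exp(4*p) - 0.0758079999999999*exp(3*p) + 1.142016*exp(2*p) - 2.312516*exp(p) - 0.499559999999999)*exp(p)/(0.004096*exp(6*p) - 0.109824*exp(5*p) + 1.158192*exp(4*p) - 6.081647*exp(3*p) + 16.64901*exp(2*p) - 22.6941*exp(p) + 12.167)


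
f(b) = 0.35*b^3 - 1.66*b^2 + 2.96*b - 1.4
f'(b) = 1.05*b^2 - 3.32*b + 2.96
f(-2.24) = -20.29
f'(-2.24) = 15.67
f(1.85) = 0.61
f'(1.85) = 0.41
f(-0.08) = -1.65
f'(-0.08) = 3.23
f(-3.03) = -35.35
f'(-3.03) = 22.66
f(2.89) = 1.74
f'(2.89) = 2.13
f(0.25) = -0.76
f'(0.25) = 2.20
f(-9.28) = -451.54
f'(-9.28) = 124.19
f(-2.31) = -21.41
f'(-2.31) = 16.23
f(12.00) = 399.88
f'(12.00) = 114.32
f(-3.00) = -34.67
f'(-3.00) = 22.37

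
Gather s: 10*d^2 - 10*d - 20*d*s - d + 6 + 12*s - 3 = 10*d^2 - 11*d + s*(12 - 20*d) + 3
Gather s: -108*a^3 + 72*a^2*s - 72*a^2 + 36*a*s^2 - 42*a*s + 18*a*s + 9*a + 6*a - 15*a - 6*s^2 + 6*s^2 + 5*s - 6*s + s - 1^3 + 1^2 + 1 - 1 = -108*a^3 - 72*a^2 + 36*a*s^2 + s*(72*a^2 - 24*a)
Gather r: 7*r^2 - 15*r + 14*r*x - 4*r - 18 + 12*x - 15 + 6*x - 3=7*r^2 + r*(14*x - 19) + 18*x - 36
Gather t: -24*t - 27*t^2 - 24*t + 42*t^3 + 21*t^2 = 42*t^3 - 6*t^2 - 48*t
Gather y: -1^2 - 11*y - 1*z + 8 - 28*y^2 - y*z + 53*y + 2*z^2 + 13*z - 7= -28*y^2 + y*(42 - z) + 2*z^2 + 12*z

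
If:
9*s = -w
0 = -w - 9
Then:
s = 1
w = -9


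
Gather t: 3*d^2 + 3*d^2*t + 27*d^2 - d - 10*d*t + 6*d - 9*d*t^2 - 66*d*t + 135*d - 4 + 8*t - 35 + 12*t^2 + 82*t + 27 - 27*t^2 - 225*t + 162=30*d^2 + 140*d + t^2*(-9*d - 15) + t*(3*d^2 - 76*d - 135) + 150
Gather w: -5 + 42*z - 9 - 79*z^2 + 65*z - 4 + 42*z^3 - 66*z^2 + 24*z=42*z^3 - 145*z^2 + 131*z - 18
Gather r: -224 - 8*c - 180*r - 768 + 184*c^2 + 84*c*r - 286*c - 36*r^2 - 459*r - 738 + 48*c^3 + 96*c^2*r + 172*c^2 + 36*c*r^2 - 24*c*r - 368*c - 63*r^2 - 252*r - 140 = 48*c^3 + 356*c^2 - 662*c + r^2*(36*c - 99) + r*(96*c^2 + 60*c - 891) - 1870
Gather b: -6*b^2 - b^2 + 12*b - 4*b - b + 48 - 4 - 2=-7*b^2 + 7*b + 42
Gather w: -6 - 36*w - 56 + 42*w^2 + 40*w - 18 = 42*w^2 + 4*w - 80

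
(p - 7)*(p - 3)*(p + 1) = p^3 - 9*p^2 + 11*p + 21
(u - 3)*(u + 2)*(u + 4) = u^3 + 3*u^2 - 10*u - 24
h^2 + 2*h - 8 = (h - 2)*(h + 4)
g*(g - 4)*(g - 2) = g^3 - 6*g^2 + 8*g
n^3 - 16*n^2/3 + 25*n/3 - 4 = (n - 3)*(n - 4/3)*(n - 1)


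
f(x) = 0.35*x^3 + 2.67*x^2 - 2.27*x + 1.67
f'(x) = 1.05*x^2 + 5.34*x - 2.27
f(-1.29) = 8.29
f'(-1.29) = -7.41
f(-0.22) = 2.29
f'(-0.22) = -3.39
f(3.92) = 54.88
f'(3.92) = 34.80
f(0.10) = 1.47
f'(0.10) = -1.73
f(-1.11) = 7.00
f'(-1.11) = -6.90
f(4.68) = 85.40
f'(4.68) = 45.72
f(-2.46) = 18.20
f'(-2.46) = -9.05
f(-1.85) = 12.79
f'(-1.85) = -8.56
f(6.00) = 159.77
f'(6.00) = 67.57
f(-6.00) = 35.81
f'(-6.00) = 3.49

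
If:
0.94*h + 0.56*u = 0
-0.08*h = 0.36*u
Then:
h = 0.00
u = 0.00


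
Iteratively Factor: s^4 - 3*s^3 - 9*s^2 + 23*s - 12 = (s - 1)*(s^3 - 2*s^2 - 11*s + 12) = (s - 1)^2*(s^2 - s - 12) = (s - 1)^2*(s + 3)*(s - 4)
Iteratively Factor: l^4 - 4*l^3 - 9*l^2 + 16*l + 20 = (l + 2)*(l^3 - 6*l^2 + 3*l + 10) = (l - 2)*(l + 2)*(l^2 - 4*l - 5) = (l - 5)*(l - 2)*(l + 2)*(l + 1)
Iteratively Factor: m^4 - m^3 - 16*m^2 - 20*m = (m + 2)*(m^3 - 3*m^2 - 10*m) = m*(m + 2)*(m^2 - 3*m - 10) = m*(m + 2)^2*(m - 5)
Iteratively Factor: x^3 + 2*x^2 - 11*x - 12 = (x - 3)*(x^2 + 5*x + 4) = (x - 3)*(x + 4)*(x + 1)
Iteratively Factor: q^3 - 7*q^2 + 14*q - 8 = (q - 1)*(q^2 - 6*q + 8) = (q - 2)*(q - 1)*(q - 4)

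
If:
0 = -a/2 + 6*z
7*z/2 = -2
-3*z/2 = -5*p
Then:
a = -48/7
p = -6/35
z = -4/7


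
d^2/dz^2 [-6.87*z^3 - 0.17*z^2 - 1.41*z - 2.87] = -41.22*z - 0.34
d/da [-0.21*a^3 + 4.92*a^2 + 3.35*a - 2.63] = -0.63*a^2 + 9.84*a + 3.35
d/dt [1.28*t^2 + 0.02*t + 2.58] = 2.56*t + 0.02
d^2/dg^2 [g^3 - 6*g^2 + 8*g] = 6*g - 12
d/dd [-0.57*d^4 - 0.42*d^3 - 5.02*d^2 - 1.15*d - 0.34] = -2.28*d^3 - 1.26*d^2 - 10.04*d - 1.15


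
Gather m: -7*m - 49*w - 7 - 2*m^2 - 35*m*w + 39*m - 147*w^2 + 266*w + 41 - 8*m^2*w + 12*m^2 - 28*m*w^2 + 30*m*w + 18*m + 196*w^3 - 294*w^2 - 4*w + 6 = m^2*(10 - 8*w) + m*(-28*w^2 - 5*w + 50) + 196*w^3 - 441*w^2 + 213*w + 40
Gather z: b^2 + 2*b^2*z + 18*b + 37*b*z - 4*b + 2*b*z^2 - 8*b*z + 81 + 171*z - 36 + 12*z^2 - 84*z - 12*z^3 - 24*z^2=b^2 + 14*b - 12*z^3 + z^2*(2*b - 12) + z*(2*b^2 + 29*b + 87) + 45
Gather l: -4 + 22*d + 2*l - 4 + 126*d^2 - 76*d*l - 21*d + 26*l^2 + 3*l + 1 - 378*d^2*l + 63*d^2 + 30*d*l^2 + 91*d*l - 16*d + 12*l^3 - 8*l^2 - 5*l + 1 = 189*d^2 - 15*d + 12*l^3 + l^2*(30*d + 18) + l*(-378*d^2 + 15*d) - 6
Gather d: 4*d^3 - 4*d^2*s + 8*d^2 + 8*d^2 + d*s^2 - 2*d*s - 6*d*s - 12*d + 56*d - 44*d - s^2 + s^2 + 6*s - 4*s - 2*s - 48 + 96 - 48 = 4*d^3 + d^2*(16 - 4*s) + d*(s^2 - 8*s)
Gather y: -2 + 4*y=4*y - 2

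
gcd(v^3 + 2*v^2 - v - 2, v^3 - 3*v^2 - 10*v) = v + 2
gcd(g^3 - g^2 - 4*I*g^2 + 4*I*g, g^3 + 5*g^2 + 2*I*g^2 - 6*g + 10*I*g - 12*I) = g - 1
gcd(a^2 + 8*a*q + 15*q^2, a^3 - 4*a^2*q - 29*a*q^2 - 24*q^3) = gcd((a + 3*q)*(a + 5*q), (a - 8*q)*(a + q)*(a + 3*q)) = a + 3*q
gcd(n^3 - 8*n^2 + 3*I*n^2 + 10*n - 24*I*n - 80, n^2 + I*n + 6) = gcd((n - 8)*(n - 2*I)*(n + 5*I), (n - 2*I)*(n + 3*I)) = n - 2*I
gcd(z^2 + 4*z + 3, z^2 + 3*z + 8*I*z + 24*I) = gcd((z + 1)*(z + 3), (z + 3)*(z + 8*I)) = z + 3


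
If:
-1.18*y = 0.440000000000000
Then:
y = -0.37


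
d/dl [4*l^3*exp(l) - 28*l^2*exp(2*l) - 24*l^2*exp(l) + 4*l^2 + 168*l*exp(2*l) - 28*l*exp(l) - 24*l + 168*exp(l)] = 4*l^3*exp(l) - 56*l^2*exp(2*l) - 12*l^2*exp(l) + 280*l*exp(2*l) - 76*l*exp(l) + 8*l + 168*exp(2*l) + 140*exp(l) - 24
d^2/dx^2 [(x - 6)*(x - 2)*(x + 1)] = 6*x - 14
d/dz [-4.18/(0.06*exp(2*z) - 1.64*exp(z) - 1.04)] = (0.5016*exp(z) - 6.8552)*exp(z)/(-0.06*exp(2*z) + 1.64*exp(z) + 1.04)^2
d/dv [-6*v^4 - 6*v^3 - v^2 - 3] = 2*v*(-12*v^2 - 9*v - 1)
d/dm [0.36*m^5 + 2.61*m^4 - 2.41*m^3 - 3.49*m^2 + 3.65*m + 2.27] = 1.8*m^4 + 10.44*m^3 - 7.23*m^2 - 6.98*m + 3.65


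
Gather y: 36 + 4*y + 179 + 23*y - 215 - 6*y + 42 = 21*y + 42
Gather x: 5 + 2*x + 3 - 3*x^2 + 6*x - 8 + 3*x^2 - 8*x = 0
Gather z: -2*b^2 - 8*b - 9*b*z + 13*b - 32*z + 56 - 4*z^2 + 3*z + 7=-2*b^2 + 5*b - 4*z^2 + z*(-9*b - 29) + 63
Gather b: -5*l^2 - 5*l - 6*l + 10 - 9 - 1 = -5*l^2 - 11*l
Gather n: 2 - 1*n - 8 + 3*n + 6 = 2*n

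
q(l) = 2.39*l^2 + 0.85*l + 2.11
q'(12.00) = 58.21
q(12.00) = 356.47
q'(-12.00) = -56.51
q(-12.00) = 336.07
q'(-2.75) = -12.30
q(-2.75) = 17.85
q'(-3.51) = -15.93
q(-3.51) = 28.57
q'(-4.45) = -20.42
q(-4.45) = 45.66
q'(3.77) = 18.87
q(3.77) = 39.28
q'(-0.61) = -2.07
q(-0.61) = 2.48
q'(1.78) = 9.36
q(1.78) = 11.20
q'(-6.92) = -32.23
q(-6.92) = 110.68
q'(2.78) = 14.14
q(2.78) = 22.94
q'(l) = 4.78*l + 0.85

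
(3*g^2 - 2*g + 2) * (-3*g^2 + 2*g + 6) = -9*g^4 + 12*g^3 + 8*g^2 - 8*g + 12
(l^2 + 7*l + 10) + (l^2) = 2*l^2 + 7*l + 10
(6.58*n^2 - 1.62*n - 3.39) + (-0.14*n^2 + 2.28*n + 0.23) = 6.44*n^2 + 0.66*n - 3.16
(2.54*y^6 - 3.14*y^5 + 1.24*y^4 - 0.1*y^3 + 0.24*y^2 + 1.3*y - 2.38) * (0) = 0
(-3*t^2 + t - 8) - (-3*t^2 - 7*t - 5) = 8*t - 3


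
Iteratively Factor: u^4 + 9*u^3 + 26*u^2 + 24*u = (u)*(u^3 + 9*u^2 + 26*u + 24) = u*(u + 4)*(u^2 + 5*u + 6) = u*(u + 3)*(u + 4)*(u + 2)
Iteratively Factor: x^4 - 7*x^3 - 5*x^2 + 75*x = (x + 3)*(x^3 - 10*x^2 + 25*x) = (x - 5)*(x + 3)*(x^2 - 5*x) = x*(x - 5)*(x + 3)*(x - 5)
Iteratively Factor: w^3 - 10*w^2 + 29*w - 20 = (w - 4)*(w^2 - 6*w + 5) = (w - 4)*(w - 1)*(w - 5)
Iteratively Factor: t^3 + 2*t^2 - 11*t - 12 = (t + 4)*(t^2 - 2*t - 3) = (t - 3)*(t + 4)*(t + 1)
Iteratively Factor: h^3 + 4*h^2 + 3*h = (h)*(h^2 + 4*h + 3) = h*(h + 1)*(h + 3)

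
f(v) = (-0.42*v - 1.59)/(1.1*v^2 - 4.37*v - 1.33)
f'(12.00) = 0.01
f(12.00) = -0.06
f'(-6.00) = -0.00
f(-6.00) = 0.01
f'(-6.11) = -0.00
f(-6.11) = 0.01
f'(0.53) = -0.40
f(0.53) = 0.54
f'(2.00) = 0.08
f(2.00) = 0.43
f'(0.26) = -0.95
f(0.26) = 0.71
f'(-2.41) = -0.05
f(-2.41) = -0.04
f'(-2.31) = -0.06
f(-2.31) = -0.04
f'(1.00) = -0.11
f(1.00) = 0.44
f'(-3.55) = -0.02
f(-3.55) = -0.00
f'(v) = (4.37 - 2.2*v)*(-0.42*v - 1.59)/(1.1*v^2 - 4.37*v - 1.33)^2 - 0.42/(1.1*v^2 - 4.37*v - 1.33) = (0.462*v^2 + 3.498*v - 6.3897)/(1.21*v^4 - 9.614*v^3 + 16.1709*v^2 + 11.6242*v + 1.7689)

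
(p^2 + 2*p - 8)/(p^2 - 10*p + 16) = (p + 4)/(p - 8)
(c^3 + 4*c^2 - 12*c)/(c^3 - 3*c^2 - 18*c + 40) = c*(c + 6)/(c^2 - c - 20)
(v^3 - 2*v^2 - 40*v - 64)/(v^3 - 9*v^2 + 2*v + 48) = (v + 4)/(v - 3)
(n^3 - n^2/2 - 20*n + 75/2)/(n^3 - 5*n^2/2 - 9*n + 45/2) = (n + 5)/(n + 3)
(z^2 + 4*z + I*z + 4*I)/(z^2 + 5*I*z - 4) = (z + 4)/(z + 4*I)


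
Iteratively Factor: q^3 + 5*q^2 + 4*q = (q)*(q^2 + 5*q + 4) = q*(q + 4)*(q + 1)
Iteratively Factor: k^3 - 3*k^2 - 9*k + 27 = (k + 3)*(k^2 - 6*k + 9) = (k - 3)*(k + 3)*(k - 3)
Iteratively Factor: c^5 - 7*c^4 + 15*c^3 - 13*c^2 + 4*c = (c)*(c^4 - 7*c^3 + 15*c^2 - 13*c + 4) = c*(c - 1)*(c^3 - 6*c^2 + 9*c - 4) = c*(c - 1)^2*(c^2 - 5*c + 4) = c*(c - 1)^3*(c - 4)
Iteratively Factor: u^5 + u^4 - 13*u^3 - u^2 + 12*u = (u)*(u^4 + u^3 - 13*u^2 - u + 12) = u*(u + 4)*(u^3 - 3*u^2 - u + 3) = u*(u - 1)*(u + 4)*(u^2 - 2*u - 3) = u*(u - 3)*(u - 1)*(u + 4)*(u + 1)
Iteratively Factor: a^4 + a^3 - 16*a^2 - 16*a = (a - 4)*(a^3 + 5*a^2 + 4*a) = (a - 4)*(a + 4)*(a^2 + a) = a*(a - 4)*(a + 4)*(a + 1)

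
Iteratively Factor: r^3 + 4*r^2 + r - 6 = (r - 1)*(r^2 + 5*r + 6) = (r - 1)*(r + 3)*(r + 2)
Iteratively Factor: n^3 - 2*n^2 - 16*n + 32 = (n - 2)*(n^2 - 16) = (n - 2)*(n + 4)*(n - 4)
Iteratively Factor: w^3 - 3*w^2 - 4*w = (w - 4)*(w^2 + w) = w*(w - 4)*(w + 1)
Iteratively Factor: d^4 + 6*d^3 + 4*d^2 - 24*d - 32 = (d - 2)*(d^3 + 8*d^2 + 20*d + 16) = (d - 2)*(d + 2)*(d^2 + 6*d + 8) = (d - 2)*(d + 2)^2*(d + 4)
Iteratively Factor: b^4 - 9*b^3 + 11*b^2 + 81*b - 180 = (b - 3)*(b^3 - 6*b^2 - 7*b + 60) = (b - 4)*(b - 3)*(b^2 - 2*b - 15) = (b - 5)*(b - 4)*(b - 3)*(b + 3)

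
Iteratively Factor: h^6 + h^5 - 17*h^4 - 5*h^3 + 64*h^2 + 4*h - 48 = (h + 2)*(h^5 - h^4 - 15*h^3 + 25*h^2 + 14*h - 24) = (h - 2)*(h + 2)*(h^4 + h^3 - 13*h^2 - h + 12) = (h - 2)*(h + 2)*(h + 4)*(h^3 - 3*h^2 - h + 3) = (h - 2)*(h + 1)*(h + 2)*(h + 4)*(h^2 - 4*h + 3) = (h - 3)*(h - 2)*(h + 1)*(h + 2)*(h + 4)*(h - 1)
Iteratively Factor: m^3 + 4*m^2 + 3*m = (m)*(m^2 + 4*m + 3) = m*(m + 1)*(m + 3)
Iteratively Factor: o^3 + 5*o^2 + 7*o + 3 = (o + 1)*(o^2 + 4*o + 3) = (o + 1)^2*(o + 3)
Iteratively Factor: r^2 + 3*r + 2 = (r + 1)*(r + 2)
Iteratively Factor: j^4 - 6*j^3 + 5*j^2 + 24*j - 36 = (j - 3)*(j^3 - 3*j^2 - 4*j + 12) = (j - 3)^2*(j^2 - 4) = (j - 3)^2*(j - 2)*(j + 2)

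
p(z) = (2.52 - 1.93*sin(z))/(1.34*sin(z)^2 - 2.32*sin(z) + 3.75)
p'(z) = (2.52 - 1.93*sin(z))*(-2.68*sin(z)*cos(z) + 2.32*cos(z))/(1.34*sin(z)^2 - 2.32*sin(z) + 3.75)^2 - 1.93*cos(z)/(1.34*sin(z)^2 - 2.32*sin(z) + 3.75)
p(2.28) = 0.38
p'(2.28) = 0.43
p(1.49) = 0.22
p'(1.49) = -0.06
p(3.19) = 0.68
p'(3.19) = 0.07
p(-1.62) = 0.60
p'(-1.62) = -0.01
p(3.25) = 0.68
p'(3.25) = 0.04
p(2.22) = 0.36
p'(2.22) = 0.41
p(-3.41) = 0.62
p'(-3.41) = 0.28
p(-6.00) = 0.62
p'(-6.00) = -0.29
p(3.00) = 0.65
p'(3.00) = 0.19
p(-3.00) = 0.68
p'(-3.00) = 0.02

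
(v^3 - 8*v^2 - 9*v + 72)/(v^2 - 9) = v - 8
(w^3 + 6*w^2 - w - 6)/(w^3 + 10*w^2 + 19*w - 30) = (w + 1)/(w + 5)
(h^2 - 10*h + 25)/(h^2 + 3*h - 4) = (h^2 - 10*h + 25)/(h^2 + 3*h - 4)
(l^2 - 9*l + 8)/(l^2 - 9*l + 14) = (l^2 - 9*l + 8)/(l^2 - 9*l + 14)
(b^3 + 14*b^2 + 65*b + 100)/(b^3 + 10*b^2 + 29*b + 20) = (b + 5)/(b + 1)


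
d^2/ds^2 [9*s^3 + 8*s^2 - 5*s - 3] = 54*s + 16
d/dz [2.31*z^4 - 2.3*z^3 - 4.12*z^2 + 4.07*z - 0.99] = 9.24*z^3 - 6.9*z^2 - 8.24*z + 4.07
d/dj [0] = 0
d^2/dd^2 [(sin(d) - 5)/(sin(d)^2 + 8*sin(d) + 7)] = (-9*(1 - cos(2*d))^2/4 + 371*sin(d)/4 - 29*sin(3*d)/4 - 143*cos(2*d)/2 + cos(4*d) - 1223/2)/((sin(d) + 1)^2*(sin(d) + 7)^3)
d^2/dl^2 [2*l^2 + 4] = 4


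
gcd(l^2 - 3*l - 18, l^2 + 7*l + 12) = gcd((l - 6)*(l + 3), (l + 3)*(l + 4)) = l + 3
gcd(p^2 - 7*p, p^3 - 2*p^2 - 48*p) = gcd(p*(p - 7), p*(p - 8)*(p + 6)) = p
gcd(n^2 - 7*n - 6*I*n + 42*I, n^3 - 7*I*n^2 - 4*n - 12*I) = n - 6*I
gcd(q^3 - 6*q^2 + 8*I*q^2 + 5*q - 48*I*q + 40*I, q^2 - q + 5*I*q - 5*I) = q - 1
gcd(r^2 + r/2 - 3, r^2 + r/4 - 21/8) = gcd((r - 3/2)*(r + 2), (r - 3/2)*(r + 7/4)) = r - 3/2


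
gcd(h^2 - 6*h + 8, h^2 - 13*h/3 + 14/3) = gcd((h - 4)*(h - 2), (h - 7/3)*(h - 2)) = h - 2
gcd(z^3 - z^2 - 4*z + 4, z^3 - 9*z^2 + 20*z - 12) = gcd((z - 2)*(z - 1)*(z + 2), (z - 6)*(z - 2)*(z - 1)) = z^2 - 3*z + 2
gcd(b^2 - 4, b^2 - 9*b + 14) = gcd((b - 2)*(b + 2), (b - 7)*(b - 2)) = b - 2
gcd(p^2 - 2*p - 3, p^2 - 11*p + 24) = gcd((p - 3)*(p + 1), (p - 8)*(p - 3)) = p - 3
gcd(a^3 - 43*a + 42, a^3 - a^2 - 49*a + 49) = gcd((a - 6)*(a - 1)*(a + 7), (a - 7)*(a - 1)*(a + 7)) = a^2 + 6*a - 7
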